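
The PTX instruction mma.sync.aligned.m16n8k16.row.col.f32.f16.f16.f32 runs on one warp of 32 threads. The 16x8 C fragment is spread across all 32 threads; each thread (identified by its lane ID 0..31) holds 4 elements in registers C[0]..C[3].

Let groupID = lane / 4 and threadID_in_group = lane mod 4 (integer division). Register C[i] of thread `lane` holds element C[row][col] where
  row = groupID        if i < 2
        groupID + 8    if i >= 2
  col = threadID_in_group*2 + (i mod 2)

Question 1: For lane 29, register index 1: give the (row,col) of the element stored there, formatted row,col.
L=29→G=29>>2=7, T=29&3=1
[1]→row 7+0=7  col 1·2+1=3

7,3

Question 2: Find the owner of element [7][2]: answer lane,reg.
r:7=>grp=7,rB=0  c:2=>tig=1,lo=0
L=7*4+1=29  i=0*2+0=0

29,0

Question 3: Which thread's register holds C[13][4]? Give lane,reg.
r=13->g=5,rb=1  c=4->t=2,b0=0
L=5*4+2=22  i=1*2+0=2

22,2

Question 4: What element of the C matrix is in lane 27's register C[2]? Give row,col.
14,6

lane 27: gr=6 (27/4), th=3 (27%4)
i=2: r=6+8=14, c=3*2+0=6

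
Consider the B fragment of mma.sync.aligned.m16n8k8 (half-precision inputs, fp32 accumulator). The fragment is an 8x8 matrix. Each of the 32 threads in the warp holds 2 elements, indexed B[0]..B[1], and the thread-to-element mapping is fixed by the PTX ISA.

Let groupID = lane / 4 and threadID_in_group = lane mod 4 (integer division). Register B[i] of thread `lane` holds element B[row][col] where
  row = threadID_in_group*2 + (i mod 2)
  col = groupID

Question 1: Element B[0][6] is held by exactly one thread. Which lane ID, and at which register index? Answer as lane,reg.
c:6=>grp=6  r:0=>tig=0,lo=0
L=6*4+0=24  i=0=0

24,0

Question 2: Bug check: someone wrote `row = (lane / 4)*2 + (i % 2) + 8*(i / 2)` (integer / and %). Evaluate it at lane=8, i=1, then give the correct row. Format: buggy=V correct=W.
buggy=5 correct=1

`(lane / 4)*2 + (i % 2) + 8*(i / 2)`[8,1]->5
lane 8: gid=2 (8/4), tid=0 (8%4)
i=1: r=0*2+1=1, c=gid=2
row: 5 vs 1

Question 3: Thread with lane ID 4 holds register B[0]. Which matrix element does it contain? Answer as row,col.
0,1

lane 4=>4/4=1, 4 mod 4=0
i=0  r:2·0+0=>0  c:1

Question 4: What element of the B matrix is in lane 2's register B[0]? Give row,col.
4,0

2: g=0,t=2
[0] (2*2+0,0) = (4,0)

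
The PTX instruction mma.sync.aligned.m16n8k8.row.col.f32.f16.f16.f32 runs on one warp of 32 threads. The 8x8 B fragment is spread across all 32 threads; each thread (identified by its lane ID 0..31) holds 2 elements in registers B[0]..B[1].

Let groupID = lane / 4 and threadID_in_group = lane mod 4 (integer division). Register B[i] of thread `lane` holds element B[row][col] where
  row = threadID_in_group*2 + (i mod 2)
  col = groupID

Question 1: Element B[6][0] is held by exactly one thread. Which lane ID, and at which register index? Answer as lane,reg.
c=0⇒gr=0  r=6⇒th=3,odd=0
L=0*4+3=3  i=0=0

3,0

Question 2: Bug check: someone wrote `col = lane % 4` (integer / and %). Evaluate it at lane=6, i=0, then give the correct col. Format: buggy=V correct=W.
buggy=2 correct=1

`lane % 4`[6,0]=>2
lane 6: grp=1 (6/4), tig=2 (6%4)
i=0: r=2*2+0=4, c=grp=1
col: 2 vs 1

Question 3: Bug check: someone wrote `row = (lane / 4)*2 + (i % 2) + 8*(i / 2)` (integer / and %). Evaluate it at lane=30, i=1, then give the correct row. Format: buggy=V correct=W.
`(lane / 4)*2 + (i % 2) + 8*(i / 2)`[30,1]→15
30: G=7,T=2
[1] (2*2+1,7) = (5,7)
row: 15 vs 5

buggy=15 correct=5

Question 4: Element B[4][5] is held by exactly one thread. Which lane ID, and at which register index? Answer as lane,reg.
c: 5->gid=5  r: 4->tid=2,i&1=0
L=5*4+2=22  i=0=0

22,0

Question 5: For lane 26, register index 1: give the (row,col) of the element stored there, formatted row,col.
L=26=>grp=26>>2=6, tig=26&3=2
[1]=>row 2·2+1=5  col grp=6

5,6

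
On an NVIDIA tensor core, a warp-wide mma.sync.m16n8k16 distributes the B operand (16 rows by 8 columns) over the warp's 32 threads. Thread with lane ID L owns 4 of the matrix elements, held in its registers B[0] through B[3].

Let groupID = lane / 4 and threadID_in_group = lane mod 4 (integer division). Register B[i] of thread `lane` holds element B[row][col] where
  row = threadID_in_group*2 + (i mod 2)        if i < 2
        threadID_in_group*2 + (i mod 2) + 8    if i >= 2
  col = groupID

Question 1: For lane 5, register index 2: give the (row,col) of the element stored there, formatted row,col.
lane 5⇒5/4=1, 5 mod 4=1
i=2  r:2·1+0+8⇒10  c:1

10,1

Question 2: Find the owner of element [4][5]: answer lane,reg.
22,0

c=5→G=5  r=4→rhi=0,T=2,p=0
L=5*4+2=22  i=0*2+0=0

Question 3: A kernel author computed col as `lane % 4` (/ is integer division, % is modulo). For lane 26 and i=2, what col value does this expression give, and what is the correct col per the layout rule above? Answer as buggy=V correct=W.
`lane % 4`[26,2]->2
lane 26->26/4=6, 26 mod 4=2
i=2  r:2·2+0+8->12  c:6
col: 2 vs 6

buggy=2 correct=6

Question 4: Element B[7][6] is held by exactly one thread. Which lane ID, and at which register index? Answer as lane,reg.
27,1

c=6->g=6  r=7->rb=0,t=3,b0=1
L=6*4+3=27  i=0*2+1=1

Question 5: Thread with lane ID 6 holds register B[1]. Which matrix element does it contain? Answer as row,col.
5,1

lane 6: gr=1 (6/4), th=2 (6%4)
i=1: r=2*2+1+0=5, c=gr=1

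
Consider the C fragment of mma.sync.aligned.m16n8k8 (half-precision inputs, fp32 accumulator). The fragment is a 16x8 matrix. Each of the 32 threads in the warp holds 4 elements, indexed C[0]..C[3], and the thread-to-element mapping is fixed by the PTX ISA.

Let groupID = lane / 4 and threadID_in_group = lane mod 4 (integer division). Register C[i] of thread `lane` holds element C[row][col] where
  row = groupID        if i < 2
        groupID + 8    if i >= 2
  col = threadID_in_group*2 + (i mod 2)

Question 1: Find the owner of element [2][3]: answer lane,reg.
r=2->g=2,rb=0  c=3->t=1,b0=1
L=2*4+1=9  i=0*2+1=1

9,1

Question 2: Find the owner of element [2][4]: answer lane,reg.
r=2→G=2,rhi=0  c=4→T=2,p=0
L=2*4+2=10  i=0*2+0=0

10,0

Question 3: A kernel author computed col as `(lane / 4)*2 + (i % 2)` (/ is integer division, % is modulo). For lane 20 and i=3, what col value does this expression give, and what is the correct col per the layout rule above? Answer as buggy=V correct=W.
`(lane / 4)*2 + (i % 2)`[20,3]->11
lane 20->20/4=5, 20 mod 4=0
i=3  r:5+8->13  c:2·0+1->1
col: 11 vs 1

buggy=11 correct=1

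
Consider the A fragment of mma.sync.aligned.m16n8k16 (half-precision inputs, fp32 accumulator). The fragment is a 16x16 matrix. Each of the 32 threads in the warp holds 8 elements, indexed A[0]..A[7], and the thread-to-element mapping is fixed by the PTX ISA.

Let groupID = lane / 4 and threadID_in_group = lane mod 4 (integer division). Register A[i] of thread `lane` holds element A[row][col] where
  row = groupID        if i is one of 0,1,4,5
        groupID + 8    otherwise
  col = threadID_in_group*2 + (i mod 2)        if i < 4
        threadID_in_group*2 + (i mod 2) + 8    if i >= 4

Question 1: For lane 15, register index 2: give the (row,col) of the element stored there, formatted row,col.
lane 15: G=3 (15/4), T=3 (15%4)
i=2: r=3+8=11, c=3*2+0+0=6

11,6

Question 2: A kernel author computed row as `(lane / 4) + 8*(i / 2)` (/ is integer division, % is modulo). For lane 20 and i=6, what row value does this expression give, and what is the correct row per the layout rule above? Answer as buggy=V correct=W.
`(lane / 4) + 8*(i / 2)`[20,6]=>29
lane 20: grp=5 (20/4), tig=0 (20%4)
i=6: r=5+8=13, c=0*2+0+8=8
row: 29 vs 13

buggy=29 correct=13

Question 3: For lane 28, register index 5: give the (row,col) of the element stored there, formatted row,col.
7,9

lane 28=>28/4=7, 28 mod 4=0
i=5  r:7+0=>7  c:2·0+1+8=>9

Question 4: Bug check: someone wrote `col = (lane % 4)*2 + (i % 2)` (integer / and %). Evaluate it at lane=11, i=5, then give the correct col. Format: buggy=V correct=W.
buggy=7 correct=15

`(lane % 4)*2 + (i % 2)`[11,5]->7
lane 11: g=2 (11/4), t=3 (11%4)
i=5: r=2+0=2, c=3*2+1+8=15
col: 7 vs 15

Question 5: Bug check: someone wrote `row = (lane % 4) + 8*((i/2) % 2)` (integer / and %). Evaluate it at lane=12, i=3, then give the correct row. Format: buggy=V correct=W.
buggy=8 correct=11

`(lane % 4) + 8*((i/2) % 2)`[12,3]→8
lane 12→12/4=3, 12 mod 4=0
i=3  r:3+8→11  c:2·0+1+0→1
row: 8 vs 11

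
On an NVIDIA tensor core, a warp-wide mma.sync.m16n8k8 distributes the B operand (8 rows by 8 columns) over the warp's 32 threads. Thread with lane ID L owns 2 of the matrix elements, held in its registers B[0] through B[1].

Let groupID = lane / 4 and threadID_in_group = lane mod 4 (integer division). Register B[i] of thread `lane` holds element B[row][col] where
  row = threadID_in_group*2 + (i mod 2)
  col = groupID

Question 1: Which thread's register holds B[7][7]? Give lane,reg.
31,1

c=7⇒gr=7  r=7⇒th=3,odd=1
L=7*4+3=31  i=1=1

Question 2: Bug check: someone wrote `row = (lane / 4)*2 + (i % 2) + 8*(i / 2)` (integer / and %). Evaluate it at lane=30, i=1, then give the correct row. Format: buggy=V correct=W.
`(lane / 4)*2 + (i % 2) + 8*(i / 2)`[30,1]->15
L=30->g=30>>2=7, t=30&3=2
[1]->row 2·2+1=5  col g=7
row: 15 vs 5

buggy=15 correct=5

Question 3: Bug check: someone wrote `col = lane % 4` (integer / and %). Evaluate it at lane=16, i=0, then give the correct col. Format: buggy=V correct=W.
buggy=0 correct=4

`lane % 4`[16,0]->0
lane 16: gid=4 (16/4), tid=0 (16%4)
i=0: r=0*2+0=0, c=gid=4
col: 0 vs 4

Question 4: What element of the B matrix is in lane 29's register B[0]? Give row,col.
2,7

lane 29->29/4=7, 29 mod 4=1
i=0  r:2·1+0->2  c:7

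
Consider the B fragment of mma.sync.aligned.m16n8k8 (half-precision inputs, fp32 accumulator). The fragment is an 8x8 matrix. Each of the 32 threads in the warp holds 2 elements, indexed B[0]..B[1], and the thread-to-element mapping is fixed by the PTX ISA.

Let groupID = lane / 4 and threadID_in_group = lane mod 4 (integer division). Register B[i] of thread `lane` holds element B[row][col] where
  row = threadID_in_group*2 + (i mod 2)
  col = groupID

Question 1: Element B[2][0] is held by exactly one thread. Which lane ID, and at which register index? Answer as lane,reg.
c=0⇒gr=0  r=2⇒th=1,odd=0
L=0*4+1=1  i=0=0

1,0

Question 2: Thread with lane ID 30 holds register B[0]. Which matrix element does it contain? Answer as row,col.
4,7

lane 30: g=7 (30/4), t=2 (30%4)
i=0: r=2*2+0=4, c=g=7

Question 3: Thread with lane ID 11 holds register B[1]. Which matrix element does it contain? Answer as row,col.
7,2

lane 11->11/4=2, 11 mod 4=3
i=1  r:2·3+1->7  c:2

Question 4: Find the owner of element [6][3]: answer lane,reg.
c=3⇒gr=3  r=6⇒th=3,odd=0
L=3*4+3=15  i=0=0

15,0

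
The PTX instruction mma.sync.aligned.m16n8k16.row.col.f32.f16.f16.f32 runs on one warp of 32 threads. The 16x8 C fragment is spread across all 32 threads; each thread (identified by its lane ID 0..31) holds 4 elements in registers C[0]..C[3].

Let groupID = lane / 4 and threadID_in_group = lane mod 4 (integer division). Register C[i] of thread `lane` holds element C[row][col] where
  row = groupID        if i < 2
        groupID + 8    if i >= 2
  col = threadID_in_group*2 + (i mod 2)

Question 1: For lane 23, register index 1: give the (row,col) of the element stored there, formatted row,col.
L=23→G=23>>2=5, T=23&3=3
[1]→row 5+0=5  col 3·2+1=7

5,7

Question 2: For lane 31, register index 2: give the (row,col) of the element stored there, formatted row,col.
lane 31: grp=7 (31/4), tig=3 (31%4)
i=2: r=7+8=15, c=3*2+0=6

15,6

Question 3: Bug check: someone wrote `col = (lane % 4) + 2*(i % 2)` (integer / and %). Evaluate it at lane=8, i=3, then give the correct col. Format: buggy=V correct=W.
`(lane % 4) + 2*(i % 2)`[8,3]⇒2
L=8⇒gr=8>>2=2, th=8&3=0
[3]⇒row 2+8=10  col 0·2+1=1
col: 2 vs 1

buggy=2 correct=1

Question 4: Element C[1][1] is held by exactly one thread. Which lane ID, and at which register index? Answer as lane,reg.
4,1

r:1=>grp=1,rB=0  c:1=>tig=0,lo=1
L=1*4+0=4  i=0*2+1=1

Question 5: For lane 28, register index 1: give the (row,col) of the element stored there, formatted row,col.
7,1

28: g=7,t=0
[1] (7+0,0*2+1) = (7,1)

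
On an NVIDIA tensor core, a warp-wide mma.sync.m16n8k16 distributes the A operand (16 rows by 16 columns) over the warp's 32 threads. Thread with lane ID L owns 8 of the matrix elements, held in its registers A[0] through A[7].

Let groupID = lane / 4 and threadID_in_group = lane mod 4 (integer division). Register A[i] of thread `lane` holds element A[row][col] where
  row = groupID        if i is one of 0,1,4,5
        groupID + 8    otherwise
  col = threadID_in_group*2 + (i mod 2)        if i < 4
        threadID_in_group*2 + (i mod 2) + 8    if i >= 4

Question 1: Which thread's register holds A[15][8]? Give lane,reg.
28,6

r=15⇒gr=7,Rb=1  c=8⇒Cb=1,th=0,odd=0
L=7*4+0=28  i=1*4+1*2+0=6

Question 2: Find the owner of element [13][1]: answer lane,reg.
20,3

r:13=>grp=5,rB=1  c:1=>cB=0,tig=0,lo=1
L=5*4+0=20  i=0*4+1*2+1=3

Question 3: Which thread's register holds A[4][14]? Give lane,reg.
r:4=>grp=4,rB=0  c:14=>cB=1,tig=3,lo=0
L=4*4+3=19  i=1*4+0*2+0=4

19,4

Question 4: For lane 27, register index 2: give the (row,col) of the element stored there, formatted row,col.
L=27→G=27>>2=6, T=27&3=3
[2]→row 6+8=14  col 3·2+0+0=6

14,6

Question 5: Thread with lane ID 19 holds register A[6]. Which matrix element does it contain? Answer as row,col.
12,14

19: gid=4,tid=3
[6] (4+8,3*2+0+8) = (12,14)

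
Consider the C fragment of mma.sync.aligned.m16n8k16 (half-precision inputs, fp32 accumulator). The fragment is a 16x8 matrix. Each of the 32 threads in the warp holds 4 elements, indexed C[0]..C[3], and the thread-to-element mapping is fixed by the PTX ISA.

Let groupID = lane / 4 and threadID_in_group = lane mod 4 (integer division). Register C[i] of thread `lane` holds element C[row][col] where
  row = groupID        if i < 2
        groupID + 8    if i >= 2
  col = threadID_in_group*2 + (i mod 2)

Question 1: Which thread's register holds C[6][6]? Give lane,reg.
r: 6->gid=6,r8=0  c: 6->tid=3,i&1=0
L=6*4+3=27  i=0*2+0=0

27,0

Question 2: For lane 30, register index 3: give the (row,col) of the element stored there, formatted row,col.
15,5

lane 30⇒30/4=7, 30 mod 4=2
i=3  r:7+8⇒15  c:2·2+1⇒5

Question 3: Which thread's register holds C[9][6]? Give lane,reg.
7,2

r=9->g=1,rb=1  c=6->t=3,b0=0
L=1*4+3=7  i=1*2+0=2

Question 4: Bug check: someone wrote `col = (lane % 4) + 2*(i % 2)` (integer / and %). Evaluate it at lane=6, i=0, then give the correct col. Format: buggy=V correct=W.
buggy=2 correct=4

`(lane % 4) + 2*(i % 2)`[6,0]→2
6: G=1,T=2
[0] (1+0,2*2+0) = (1,4)
col: 2 vs 4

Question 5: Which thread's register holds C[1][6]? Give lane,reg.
r:1=>grp=1,rB=0  c:6=>tig=3,lo=0
L=1*4+3=7  i=0*2+0=0

7,0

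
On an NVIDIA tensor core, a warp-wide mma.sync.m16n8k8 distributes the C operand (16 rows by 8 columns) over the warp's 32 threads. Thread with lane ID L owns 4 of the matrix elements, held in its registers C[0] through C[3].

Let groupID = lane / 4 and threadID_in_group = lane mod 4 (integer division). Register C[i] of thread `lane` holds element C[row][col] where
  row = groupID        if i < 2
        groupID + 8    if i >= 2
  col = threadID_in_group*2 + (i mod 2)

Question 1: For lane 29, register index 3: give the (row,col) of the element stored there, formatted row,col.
15,3

29: grp=7,tig=1
[3] (7+8,1*2+1) = (15,3)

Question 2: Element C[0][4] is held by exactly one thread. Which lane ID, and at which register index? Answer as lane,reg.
2,0

r: 0->gid=0,r8=0  c: 4->tid=2,i&1=0
L=0*4+2=2  i=0*2+0=0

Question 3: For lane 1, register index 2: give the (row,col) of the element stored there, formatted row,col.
lane 1⇒1/4=0, 1 mod 4=1
i=2  r:0+8⇒8  c:2·1+0⇒2

8,2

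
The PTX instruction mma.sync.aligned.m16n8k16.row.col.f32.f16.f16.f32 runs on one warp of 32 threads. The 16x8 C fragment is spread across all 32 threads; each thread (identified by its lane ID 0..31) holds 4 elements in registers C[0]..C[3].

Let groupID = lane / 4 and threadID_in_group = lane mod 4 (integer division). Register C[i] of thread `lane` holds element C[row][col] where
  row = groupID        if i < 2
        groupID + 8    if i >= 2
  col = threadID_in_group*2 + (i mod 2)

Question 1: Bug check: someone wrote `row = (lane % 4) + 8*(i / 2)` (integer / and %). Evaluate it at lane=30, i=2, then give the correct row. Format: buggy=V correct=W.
`(lane % 4) + 8*(i / 2)`[30,2]→10
L=30→G=30>>2=7, T=30&3=2
[2]→row 7+8=15  col 2·2+0=4
row: 10 vs 15

buggy=10 correct=15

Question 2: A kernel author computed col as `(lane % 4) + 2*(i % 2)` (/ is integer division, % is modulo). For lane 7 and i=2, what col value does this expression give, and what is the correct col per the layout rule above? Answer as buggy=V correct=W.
buggy=3 correct=6

`(lane % 4) + 2*(i % 2)`[7,2]=>3
L=7=>grp=7>>2=1, tig=7&3=3
[2]=>row 1+8=9  col 3·2+0=6
col: 3 vs 6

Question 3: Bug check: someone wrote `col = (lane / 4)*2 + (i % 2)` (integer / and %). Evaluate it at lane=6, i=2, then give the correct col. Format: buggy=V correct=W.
`(lane / 4)*2 + (i % 2)`[6,2]->2
lane 6: gid=1 (6/4), tid=2 (6%4)
i=2: r=1+8=9, c=2*2+0=4
col: 2 vs 4

buggy=2 correct=4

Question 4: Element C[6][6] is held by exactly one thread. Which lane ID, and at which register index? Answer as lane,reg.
r: 6->gid=6,r8=0  c: 6->tid=3,i&1=0
L=6*4+3=27  i=0*2+0=0

27,0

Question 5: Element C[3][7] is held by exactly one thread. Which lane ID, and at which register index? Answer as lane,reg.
r=3->g=3,rb=0  c=7->t=3,b0=1
L=3*4+3=15  i=0*2+1=1

15,1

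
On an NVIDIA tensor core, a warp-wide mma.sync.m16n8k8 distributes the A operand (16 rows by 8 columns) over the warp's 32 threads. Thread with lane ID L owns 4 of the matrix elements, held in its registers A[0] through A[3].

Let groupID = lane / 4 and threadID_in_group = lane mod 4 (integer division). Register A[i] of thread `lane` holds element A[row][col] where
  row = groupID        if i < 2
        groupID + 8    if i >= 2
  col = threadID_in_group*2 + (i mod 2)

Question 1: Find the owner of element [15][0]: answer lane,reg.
28,2

r: 15->gid=7,r8=1  c: 0->tid=0,i&1=0
L=7*4+0=28  i=1*2+0=2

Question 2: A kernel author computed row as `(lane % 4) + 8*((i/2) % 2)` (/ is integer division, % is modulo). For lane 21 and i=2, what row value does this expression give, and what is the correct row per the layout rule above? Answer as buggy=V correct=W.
`(lane % 4) + 8*((i/2) % 2)`[21,2]⇒9
21: gr=5,th=1
[2] (5+8,1*2+0) = (13,2)
row: 9 vs 13

buggy=9 correct=13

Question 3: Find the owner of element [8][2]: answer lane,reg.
1,2

r:8=>grp=0,rB=1  c:2=>tig=1,lo=0
L=0*4+1=1  i=1*2+0=2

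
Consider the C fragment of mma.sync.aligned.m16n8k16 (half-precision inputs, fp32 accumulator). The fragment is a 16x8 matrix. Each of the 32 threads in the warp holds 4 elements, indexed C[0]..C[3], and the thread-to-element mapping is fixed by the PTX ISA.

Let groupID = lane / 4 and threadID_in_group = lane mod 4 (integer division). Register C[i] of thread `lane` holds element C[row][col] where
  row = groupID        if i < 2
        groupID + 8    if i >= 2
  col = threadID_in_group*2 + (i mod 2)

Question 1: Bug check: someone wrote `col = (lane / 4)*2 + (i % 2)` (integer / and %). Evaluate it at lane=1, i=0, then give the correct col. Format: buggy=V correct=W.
`(lane / 4)*2 + (i % 2)`[1,0]->0
1: gid=0,tid=1
[0] (0+0,1*2+0) = (0,2)
col: 0 vs 2

buggy=0 correct=2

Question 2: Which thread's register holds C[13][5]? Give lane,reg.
22,3

r:13=>grp=5,rB=1  c:5=>tig=2,lo=1
L=5*4+2=22  i=1*2+1=3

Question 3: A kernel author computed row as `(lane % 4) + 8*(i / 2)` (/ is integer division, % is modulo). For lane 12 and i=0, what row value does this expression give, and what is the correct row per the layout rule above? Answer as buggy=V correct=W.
`(lane % 4) + 8*(i / 2)`[12,0]->0
lane 12: gid=3 (12/4), tid=0 (12%4)
i=0: r=3+0=3, c=0*2+0=0
row: 0 vs 3

buggy=0 correct=3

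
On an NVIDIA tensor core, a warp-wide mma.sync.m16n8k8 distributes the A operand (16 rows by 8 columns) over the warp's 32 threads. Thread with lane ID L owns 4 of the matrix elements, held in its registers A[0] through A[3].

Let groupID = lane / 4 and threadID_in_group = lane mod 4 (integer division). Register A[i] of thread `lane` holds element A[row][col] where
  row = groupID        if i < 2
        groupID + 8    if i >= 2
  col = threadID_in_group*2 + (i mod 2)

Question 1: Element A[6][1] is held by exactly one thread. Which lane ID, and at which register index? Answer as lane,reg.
24,1

r=6→G=6,rhi=0  c=1→T=0,p=1
L=6*4+0=24  i=0*2+1=1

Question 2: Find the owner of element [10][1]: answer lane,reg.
r=10->g=2,rb=1  c=1->t=0,b0=1
L=2*4+0=8  i=1*2+1=3

8,3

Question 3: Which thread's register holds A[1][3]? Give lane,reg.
r: 1->gid=1,r8=0  c: 3->tid=1,i&1=1
L=1*4+1=5  i=0*2+1=1

5,1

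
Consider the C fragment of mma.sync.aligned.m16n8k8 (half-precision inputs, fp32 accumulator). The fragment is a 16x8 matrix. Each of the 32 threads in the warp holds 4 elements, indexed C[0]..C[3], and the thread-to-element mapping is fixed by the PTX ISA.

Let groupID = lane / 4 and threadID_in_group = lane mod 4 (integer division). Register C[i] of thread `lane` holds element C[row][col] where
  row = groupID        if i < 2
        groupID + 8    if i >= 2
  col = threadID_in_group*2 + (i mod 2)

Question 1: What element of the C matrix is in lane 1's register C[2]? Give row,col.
lane 1->1/4=0, 1 mod 4=1
i=2  r:0+8->8  c:2·1+0->2

8,2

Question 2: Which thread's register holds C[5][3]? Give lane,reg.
21,1

r: 5->gid=5,r8=0  c: 3->tid=1,i&1=1
L=5*4+1=21  i=0*2+1=1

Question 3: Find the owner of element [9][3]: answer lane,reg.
r=9⇒gr=1,Rb=1  c=3⇒th=1,odd=1
L=1*4+1=5  i=1*2+1=3

5,3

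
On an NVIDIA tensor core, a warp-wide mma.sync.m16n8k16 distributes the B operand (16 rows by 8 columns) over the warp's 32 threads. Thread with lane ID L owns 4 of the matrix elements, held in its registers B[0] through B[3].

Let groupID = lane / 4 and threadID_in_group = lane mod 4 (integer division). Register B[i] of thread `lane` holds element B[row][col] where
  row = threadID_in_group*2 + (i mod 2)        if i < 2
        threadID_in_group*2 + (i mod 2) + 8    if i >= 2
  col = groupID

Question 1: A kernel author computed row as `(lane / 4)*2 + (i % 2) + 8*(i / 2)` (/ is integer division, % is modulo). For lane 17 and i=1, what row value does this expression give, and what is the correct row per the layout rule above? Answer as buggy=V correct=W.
`(lane / 4)*2 + (i % 2) + 8*(i / 2)`[17,1]->9
lane 17->17/4=4, 17 mod 4=1
i=1  r:2·1+1+0->3  c:4
row: 9 vs 3

buggy=9 correct=3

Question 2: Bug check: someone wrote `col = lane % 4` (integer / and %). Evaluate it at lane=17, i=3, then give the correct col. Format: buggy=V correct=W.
`lane % 4`[17,3]->1
17: gid=4,tid=1
[3] (1*2+1+8,4) = (11,4)
col: 1 vs 4

buggy=1 correct=4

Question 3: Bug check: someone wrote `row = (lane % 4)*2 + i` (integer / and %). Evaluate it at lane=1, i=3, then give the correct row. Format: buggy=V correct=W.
buggy=5 correct=11

`(lane % 4)*2 + i`[1,3]⇒5
L=1⇒gr=1>>2=0, th=1&3=1
[3]⇒row 1·2+1+8=11  col gr=0
row: 5 vs 11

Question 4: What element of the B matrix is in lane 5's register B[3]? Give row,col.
5: gr=1,th=1
[3] (1*2+1+8,1) = (11,1)

11,1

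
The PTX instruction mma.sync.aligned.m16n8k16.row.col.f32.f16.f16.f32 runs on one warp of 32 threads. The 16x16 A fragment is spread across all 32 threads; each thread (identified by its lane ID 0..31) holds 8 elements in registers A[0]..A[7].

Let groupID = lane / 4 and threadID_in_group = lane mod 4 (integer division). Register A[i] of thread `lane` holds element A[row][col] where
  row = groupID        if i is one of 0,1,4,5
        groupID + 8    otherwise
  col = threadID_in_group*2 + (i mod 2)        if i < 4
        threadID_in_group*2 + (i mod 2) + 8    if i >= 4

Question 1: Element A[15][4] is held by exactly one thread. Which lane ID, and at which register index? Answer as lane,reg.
r: 15->gid=7,r8=1  c: 4->c8=0,tid=2,i&1=0
L=7*4+2=30  i=0*4+1*2+0=2

30,2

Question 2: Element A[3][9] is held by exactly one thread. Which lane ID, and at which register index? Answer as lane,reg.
12,5

r=3⇒gr=3,Rb=0  c=9⇒Cb=1,th=0,odd=1
L=3*4+0=12  i=1*4+0*2+1=5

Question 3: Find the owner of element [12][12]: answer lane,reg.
r=12→G=4,rhi=1  c=12→chi=1,T=2,p=0
L=4*4+2=18  i=1*4+1*2+0=6

18,6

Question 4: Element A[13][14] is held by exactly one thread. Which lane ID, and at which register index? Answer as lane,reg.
23,6

r=13->g=5,rb=1  c=14->cb=1,t=3,b0=0
L=5*4+3=23  i=1*4+1*2+0=6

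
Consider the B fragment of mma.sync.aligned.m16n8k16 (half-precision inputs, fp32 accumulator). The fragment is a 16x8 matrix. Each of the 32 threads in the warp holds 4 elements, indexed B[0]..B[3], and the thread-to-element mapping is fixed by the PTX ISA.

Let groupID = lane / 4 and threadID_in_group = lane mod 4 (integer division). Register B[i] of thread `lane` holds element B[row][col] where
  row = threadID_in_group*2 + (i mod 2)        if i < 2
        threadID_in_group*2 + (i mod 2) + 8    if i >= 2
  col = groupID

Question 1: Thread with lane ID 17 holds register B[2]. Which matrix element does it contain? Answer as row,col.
10,4

lane 17: gid=4 (17/4), tid=1 (17%4)
i=2: r=1*2+0+8=10, c=gid=4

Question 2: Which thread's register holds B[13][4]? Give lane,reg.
18,3

c:4=>grp=4  r:13=>rB=1,tig=2,lo=1
L=4*4+2=18  i=1*2+1=3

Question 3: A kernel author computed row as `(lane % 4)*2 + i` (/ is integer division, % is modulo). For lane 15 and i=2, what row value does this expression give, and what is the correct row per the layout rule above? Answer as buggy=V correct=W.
buggy=8 correct=14

`(lane % 4)*2 + i`[15,2]->8
L=15->g=15>>2=3, t=15&3=3
[2]->row 3·2+0+8=14  col g=3
row: 8 vs 14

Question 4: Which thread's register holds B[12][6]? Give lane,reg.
c=6⇒gr=6  r=12⇒Rb=1,th=2,odd=0
L=6*4+2=26  i=1*2+0=2

26,2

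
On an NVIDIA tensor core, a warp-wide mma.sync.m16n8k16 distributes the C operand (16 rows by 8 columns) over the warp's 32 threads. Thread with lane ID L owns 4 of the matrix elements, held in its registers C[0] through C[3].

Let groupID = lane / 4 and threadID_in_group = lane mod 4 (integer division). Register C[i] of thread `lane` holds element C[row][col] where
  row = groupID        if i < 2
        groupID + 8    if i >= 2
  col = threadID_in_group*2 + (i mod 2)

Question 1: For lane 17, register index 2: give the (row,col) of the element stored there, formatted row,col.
12,2

lane 17⇒17/4=4, 17 mod 4=1
i=2  r:4+8⇒12  c:2·1+0⇒2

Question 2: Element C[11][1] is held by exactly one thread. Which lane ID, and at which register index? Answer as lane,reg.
r=11→G=3,rhi=1  c=1→T=0,p=1
L=3*4+0=12  i=1*2+1=3

12,3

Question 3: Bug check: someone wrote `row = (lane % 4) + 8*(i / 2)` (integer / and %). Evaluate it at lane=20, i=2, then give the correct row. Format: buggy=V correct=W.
buggy=8 correct=13

`(lane % 4) + 8*(i / 2)`[20,2]→8
lane 20→20/4=5, 20 mod 4=0
i=2  r:5+8→13  c:2·0+0→0
row: 8 vs 13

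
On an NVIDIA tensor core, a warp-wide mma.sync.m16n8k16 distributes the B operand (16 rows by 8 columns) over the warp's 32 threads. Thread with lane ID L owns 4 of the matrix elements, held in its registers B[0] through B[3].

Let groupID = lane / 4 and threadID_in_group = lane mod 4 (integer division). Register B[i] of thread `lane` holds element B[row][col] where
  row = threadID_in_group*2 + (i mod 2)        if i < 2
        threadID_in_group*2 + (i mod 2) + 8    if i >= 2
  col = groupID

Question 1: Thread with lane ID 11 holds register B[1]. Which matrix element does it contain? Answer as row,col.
lane 11: gid=2 (11/4), tid=3 (11%4)
i=1: r=3*2+1+0=7, c=gid=2

7,2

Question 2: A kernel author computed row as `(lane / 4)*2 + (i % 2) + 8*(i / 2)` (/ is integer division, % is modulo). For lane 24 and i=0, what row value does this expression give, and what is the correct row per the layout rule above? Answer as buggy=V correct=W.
buggy=12 correct=0

`(lane / 4)*2 + (i % 2) + 8*(i / 2)`[24,0]->12
lane 24: g=6 (24/4), t=0 (24%4)
i=0: r=0*2+0+0=0, c=g=6
row: 12 vs 0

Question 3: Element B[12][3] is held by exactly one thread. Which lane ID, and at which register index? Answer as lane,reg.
14,2

c=3→G=3  r=12→rhi=1,T=2,p=0
L=3*4+2=14  i=1*2+0=2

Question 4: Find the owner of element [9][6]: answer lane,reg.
24,3

c=6→G=6  r=9→rhi=1,T=0,p=1
L=6*4+0=24  i=1*2+1=3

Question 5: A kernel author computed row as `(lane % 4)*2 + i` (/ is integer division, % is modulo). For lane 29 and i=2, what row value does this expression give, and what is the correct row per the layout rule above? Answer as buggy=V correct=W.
buggy=4 correct=10

`(lane % 4)*2 + i`[29,2]->4
29: gid=7,tid=1
[2] (1*2+0+8,7) = (10,7)
row: 4 vs 10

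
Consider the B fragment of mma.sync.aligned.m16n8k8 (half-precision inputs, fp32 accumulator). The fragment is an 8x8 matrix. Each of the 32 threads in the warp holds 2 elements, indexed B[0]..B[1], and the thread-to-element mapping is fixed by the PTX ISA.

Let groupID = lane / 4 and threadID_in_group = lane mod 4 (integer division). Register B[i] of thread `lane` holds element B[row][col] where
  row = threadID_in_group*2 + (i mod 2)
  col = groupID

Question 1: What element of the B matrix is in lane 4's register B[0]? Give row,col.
0,1

lane 4=>4/4=1, 4 mod 4=0
i=0  r:2·0+0=>0  c:1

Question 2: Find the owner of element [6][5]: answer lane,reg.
23,0

c: 5->gid=5  r: 6->tid=3,i&1=0
L=5*4+3=23  i=0=0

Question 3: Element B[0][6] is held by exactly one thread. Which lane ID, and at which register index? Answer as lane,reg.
24,0

c=6->g=6  r=0->t=0,b0=0
L=6*4+0=24  i=0=0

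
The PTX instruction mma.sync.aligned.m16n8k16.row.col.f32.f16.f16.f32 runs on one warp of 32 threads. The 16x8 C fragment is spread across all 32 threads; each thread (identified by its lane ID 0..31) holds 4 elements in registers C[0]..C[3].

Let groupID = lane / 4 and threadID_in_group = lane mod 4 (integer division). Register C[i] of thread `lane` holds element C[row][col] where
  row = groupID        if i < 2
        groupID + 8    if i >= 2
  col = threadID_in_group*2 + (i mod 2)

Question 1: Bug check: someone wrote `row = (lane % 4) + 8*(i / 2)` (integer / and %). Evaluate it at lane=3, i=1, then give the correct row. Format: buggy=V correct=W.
buggy=3 correct=0

`(lane % 4) + 8*(i / 2)`[3,1]=>3
3: grp=0,tig=3
[1] (0+0,3*2+1) = (0,7)
row: 3 vs 0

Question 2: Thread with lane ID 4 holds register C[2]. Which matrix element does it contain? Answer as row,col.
9,0

4: grp=1,tig=0
[2] (1+8,0*2+0) = (9,0)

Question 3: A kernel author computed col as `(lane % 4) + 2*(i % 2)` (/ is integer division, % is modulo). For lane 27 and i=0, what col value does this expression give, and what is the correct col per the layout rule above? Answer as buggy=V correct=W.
`(lane % 4) + 2*(i % 2)`[27,0]→3
L=27→G=27>>2=6, T=27&3=3
[0]→row 6+0=6  col 3·2+0=6
col: 3 vs 6

buggy=3 correct=6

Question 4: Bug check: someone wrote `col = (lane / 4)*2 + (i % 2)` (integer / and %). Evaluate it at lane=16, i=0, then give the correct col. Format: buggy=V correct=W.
buggy=8 correct=0

`(lane / 4)*2 + (i % 2)`[16,0]→8
lane 16: G=4 (16/4), T=0 (16%4)
i=0: r=4+0=4, c=0*2+0=0
col: 8 vs 0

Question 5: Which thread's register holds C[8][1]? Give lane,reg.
r:8=>grp=0,rB=1  c:1=>tig=0,lo=1
L=0*4+0=0  i=1*2+1=3

0,3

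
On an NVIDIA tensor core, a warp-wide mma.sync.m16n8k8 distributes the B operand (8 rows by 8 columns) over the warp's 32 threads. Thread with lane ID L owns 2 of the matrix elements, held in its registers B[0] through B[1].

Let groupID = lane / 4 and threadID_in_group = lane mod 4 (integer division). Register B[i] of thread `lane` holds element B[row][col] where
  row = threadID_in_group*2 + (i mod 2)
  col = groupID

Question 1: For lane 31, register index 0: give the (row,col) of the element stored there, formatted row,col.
31: g=7,t=3
[0] (3*2+0,7) = (6,7)

6,7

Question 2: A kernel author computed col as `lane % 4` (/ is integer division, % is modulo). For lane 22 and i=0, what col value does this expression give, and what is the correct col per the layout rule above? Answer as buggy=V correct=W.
buggy=2 correct=5

`lane % 4`[22,0]=>2
22: grp=5,tig=2
[0] (2*2+0,5) = (4,5)
col: 2 vs 5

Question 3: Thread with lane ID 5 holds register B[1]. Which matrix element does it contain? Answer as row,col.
L=5=>grp=5>>2=1, tig=5&3=1
[1]=>row 1·2+1=3  col grp=1

3,1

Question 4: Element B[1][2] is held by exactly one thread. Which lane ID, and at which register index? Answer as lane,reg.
8,1

c=2->g=2  r=1->t=0,b0=1
L=2*4+0=8  i=1=1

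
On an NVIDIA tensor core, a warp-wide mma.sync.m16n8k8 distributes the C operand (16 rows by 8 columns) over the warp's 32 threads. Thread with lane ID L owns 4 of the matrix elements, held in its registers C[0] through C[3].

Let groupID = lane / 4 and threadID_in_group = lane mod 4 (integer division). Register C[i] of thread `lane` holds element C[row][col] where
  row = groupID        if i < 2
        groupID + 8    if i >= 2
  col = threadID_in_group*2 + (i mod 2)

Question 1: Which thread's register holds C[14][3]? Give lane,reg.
25,3

r=14→G=6,rhi=1  c=3→T=1,p=1
L=6*4+1=25  i=1*2+1=3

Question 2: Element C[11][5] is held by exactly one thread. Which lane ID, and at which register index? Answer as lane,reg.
14,3

r: 11->gid=3,r8=1  c: 5->tid=2,i&1=1
L=3*4+2=14  i=1*2+1=3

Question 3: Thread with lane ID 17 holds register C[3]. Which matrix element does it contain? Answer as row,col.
12,3

17: grp=4,tig=1
[3] (4+8,1*2+1) = (12,3)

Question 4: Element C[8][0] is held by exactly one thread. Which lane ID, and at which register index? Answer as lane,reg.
r=8->g=0,rb=1  c=0->t=0,b0=0
L=0*4+0=0  i=1*2+0=2

0,2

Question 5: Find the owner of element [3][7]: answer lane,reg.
r=3⇒gr=3,Rb=0  c=7⇒th=3,odd=1
L=3*4+3=15  i=0*2+1=1

15,1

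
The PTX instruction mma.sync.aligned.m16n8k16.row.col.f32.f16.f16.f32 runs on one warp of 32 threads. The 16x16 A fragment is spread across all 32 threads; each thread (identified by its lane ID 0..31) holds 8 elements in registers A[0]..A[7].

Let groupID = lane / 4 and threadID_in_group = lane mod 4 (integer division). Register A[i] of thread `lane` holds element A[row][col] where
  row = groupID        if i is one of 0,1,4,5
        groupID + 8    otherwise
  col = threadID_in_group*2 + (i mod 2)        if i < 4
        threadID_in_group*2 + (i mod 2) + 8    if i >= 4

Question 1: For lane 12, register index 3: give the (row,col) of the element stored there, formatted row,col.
11,1

12: G=3,T=0
[3] (3+8,0*2+1+0) = (11,1)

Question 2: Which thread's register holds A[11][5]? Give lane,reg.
r:11=>grp=3,rB=1  c:5=>cB=0,tig=2,lo=1
L=3*4+2=14  i=0*4+1*2+1=3

14,3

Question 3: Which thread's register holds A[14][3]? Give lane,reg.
25,3

r=14->g=6,rb=1  c=3->cb=0,t=1,b0=1
L=6*4+1=25  i=0*4+1*2+1=3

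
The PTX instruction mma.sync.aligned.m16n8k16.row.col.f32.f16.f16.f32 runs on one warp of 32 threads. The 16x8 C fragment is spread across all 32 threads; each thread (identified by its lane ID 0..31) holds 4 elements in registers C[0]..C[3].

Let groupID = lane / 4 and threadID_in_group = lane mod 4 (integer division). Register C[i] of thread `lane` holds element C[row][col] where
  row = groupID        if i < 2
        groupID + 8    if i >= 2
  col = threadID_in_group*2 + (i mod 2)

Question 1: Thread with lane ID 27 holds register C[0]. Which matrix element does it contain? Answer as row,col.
6,6

L=27→G=27>>2=6, T=27&3=3
[0]→row 6+0=6  col 3·2+0=6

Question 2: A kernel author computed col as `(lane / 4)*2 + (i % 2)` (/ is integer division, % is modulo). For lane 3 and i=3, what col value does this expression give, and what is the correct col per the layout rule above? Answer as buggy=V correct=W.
buggy=1 correct=7

`(lane / 4)*2 + (i % 2)`[3,3]→1
lane 3→3/4=0, 3 mod 4=3
i=3  r:0+8→8  c:2·3+1→7
col: 1 vs 7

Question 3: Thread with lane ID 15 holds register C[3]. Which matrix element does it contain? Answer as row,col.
lane 15: gr=3 (15/4), th=3 (15%4)
i=3: r=3+8=11, c=3*2+1=7

11,7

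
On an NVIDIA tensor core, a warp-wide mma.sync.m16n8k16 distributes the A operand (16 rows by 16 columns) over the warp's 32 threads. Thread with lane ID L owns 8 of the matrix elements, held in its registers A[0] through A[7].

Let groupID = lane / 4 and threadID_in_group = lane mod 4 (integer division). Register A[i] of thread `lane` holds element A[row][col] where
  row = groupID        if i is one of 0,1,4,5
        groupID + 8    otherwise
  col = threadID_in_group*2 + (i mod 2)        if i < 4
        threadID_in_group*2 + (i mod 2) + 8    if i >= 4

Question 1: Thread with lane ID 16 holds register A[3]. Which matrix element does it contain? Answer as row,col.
12,1

lane 16→16/4=4, 16 mod 4=0
i=3  r:4+8→12  c:2·0+1+0→1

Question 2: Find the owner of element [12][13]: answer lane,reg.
r=12->g=4,rb=1  c=13->cb=1,t=2,b0=1
L=4*4+2=18  i=1*4+1*2+1=7

18,7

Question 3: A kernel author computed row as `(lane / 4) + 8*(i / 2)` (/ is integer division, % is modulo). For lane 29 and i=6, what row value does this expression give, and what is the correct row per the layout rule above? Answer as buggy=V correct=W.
buggy=31 correct=15

`(lane / 4) + 8*(i / 2)`[29,6]⇒31
lane 29: gr=7 (29/4), th=1 (29%4)
i=6: r=7+8=15, c=1*2+0+8=10
row: 31 vs 15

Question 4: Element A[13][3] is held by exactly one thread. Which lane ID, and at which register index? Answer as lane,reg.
21,3

r=13⇒gr=5,Rb=1  c=3⇒Cb=0,th=1,odd=1
L=5*4+1=21  i=0*4+1*2+1=3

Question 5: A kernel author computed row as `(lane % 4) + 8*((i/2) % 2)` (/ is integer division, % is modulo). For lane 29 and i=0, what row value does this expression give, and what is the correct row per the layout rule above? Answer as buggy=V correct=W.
buggy=1 correct=7

`(lane % 4) + 8*((i/2) % 2)`[29,0]->1
lane 29->29/4=7, 29 mod 4=1
i=0  r:7+0->7  c:2·1+0+0->2
row: 1 vs 7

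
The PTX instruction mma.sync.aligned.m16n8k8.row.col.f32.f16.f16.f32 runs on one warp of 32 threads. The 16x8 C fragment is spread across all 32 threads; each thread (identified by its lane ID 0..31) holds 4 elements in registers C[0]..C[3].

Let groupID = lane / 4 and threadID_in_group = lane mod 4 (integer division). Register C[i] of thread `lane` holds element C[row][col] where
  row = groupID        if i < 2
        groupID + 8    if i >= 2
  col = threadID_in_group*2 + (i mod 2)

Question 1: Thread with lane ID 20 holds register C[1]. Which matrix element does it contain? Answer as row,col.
L=20=>grp=20>>2=5, tig=20&3=0
[1]=>row 5+0=5  col 0·2+1=1

5,1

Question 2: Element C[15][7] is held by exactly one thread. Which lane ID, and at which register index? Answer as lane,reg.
r=15⇒gr=7,Rb=1  c=7⇒th=3,odd=1
L=7*4+3=31  i=1*2+1=3

31,3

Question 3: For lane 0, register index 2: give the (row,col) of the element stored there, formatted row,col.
8,0

lane 0=>0/4=0, 0 mod 4=0
i=2  r:0+8=>8  c:2·0+0=>0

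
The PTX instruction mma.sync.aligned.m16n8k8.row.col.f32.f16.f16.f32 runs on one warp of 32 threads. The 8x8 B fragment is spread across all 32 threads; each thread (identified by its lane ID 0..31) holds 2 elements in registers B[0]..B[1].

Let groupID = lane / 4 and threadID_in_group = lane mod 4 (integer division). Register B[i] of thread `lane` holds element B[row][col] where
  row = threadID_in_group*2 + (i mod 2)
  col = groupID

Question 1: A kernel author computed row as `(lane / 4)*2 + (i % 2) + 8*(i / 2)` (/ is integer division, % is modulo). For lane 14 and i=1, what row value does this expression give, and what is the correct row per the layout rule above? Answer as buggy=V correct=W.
buggy=7 correct=5

`(lane / 4)*2 + (i % 2) + 8*(i / 2)`[14,1]⇒7
lane 14: gr=3 (14/4), th=2 (14%4)
i=1: r=2*2+1=5, c=gr=3
row: 7 vs 5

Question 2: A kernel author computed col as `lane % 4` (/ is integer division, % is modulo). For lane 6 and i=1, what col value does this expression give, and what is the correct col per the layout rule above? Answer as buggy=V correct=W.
buggy=2 correct=1

`lane % 4`[6,1]→2
6: G=1,T=2
[1] (2*2+1,1) = (5,1)
col: 2 vs 1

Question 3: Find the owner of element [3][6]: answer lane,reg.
c=6→G=6  r=3→T=1,p=1
L=6*4+1=25  i=1=1

25,1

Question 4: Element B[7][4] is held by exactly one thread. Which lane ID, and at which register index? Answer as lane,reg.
c: 4->gid=4  r: 7->tid=3,i&1=1
L=4*4+3=19  i=1=1

19,1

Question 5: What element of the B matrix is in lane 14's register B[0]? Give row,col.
14: grp=3,tig=2
[0] (2*2+0,3) = (4,3)

4,3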